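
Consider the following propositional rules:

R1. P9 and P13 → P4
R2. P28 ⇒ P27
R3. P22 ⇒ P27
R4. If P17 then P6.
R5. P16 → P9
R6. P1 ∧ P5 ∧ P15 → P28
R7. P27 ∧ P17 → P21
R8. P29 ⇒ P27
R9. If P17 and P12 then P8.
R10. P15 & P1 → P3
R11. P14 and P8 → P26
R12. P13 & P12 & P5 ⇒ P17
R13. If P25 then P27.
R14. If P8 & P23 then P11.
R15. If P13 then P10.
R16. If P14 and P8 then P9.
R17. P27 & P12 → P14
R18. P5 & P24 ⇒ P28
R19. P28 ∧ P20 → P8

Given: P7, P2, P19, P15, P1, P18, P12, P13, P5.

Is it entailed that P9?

Yes

P28  (by R6: P1, P5, P15)
P17  (by R12: P13, P12, P5)
P27  (by R2: P28)
P8  (by R9: P17, P12)
P14  (by R17: P27, P12)
P9  (by R16: P14, P8)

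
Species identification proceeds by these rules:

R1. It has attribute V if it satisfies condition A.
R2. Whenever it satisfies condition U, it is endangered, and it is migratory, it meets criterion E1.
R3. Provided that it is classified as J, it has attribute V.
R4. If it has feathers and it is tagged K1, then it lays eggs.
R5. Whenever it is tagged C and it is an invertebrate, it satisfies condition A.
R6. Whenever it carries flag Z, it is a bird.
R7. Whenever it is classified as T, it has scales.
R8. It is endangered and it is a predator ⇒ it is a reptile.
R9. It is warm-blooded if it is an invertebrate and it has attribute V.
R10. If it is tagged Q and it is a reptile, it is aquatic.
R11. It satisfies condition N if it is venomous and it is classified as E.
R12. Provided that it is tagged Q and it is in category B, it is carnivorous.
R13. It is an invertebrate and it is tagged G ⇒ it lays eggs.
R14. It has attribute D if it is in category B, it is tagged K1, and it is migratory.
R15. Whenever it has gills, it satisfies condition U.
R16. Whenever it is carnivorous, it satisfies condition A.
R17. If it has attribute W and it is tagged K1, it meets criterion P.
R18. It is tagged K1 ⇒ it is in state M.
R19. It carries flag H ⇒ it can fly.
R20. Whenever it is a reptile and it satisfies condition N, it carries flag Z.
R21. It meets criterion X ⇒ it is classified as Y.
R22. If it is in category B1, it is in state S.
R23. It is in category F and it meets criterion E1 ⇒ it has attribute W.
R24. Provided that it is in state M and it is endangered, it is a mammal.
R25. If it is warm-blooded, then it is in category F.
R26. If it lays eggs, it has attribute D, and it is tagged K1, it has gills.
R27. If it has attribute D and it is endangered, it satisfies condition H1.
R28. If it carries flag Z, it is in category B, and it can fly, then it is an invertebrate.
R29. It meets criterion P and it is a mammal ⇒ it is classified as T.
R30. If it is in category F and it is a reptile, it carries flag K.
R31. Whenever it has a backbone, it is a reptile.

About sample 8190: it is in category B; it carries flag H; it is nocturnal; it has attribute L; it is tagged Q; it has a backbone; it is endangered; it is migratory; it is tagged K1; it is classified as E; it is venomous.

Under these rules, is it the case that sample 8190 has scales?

Forward chaining from the given facts derives: satisfies condition N, is carnivorous, has attribute D, satisfies condition A, is in state M, can fly, is a mammal, satisfies condition H1, is a reptile, has attribute V, is aquatic, carries flag Z, is an invertebrate, is a bird, is warm-blooded, is in category F, carries flag K.
The only rule concluding "it has scales" is R7, which needs "it is classified as T"; that is never established.

No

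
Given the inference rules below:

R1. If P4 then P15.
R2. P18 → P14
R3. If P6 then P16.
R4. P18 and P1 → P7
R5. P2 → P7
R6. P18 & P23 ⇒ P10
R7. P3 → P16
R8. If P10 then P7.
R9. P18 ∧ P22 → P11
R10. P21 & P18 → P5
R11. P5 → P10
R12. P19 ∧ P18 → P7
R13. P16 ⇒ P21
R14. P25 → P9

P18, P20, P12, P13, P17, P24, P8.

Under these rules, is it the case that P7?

No

Forward chaining from the given facts derives: P14.
Rules concluding P7: R4 needs P1; R5 needs P2; R8 needs P10; R12 needs P19 — none of these are established.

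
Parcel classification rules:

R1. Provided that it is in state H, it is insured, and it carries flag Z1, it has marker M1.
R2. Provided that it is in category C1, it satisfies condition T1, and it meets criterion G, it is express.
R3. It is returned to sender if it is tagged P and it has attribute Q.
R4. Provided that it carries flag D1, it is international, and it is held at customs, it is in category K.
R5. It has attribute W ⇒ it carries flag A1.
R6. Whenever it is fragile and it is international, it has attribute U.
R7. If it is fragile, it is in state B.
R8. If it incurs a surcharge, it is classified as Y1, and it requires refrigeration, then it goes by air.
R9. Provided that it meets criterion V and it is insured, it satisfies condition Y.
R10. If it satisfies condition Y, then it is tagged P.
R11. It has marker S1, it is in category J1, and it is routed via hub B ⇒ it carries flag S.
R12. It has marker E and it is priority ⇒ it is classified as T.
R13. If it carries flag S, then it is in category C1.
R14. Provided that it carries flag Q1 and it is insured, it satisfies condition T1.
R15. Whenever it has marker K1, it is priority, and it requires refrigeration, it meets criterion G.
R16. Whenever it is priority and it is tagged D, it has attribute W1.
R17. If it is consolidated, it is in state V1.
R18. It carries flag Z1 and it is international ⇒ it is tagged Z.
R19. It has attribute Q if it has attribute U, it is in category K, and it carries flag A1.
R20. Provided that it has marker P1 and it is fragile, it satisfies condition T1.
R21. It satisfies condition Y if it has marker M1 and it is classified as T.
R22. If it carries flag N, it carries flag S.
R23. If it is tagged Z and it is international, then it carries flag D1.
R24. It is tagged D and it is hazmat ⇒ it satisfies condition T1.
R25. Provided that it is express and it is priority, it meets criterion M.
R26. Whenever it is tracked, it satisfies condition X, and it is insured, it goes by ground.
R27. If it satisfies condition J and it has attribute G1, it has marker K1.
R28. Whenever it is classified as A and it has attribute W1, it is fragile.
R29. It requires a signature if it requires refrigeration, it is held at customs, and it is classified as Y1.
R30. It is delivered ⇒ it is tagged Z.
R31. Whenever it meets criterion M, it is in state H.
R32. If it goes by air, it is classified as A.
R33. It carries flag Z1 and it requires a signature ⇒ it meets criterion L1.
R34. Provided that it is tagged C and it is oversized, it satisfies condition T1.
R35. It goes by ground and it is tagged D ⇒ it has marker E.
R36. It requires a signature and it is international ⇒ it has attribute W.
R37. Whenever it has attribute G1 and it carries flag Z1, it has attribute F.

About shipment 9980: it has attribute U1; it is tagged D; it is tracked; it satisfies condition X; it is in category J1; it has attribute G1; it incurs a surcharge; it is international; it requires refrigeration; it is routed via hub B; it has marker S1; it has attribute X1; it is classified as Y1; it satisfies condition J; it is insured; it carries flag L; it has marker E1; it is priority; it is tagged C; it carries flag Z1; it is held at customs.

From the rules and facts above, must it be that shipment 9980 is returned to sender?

No

Forward chaining from the given facts derives: goes by air, carries flag S, is in category C1, has attribute W1, is tagged Z, carries flag D1, goes by ground, has marker K1, requires a signature, is classified as A, meets criterion L1, has marker E, has attribute W, has attribute F, is in category K, carries flag A1, is classified as T, meets criterion G, is fragile, has attribute U, is in state B, has attribute Q.
The only rule concluding "it is returned to sender" is R3, which needs "it is tagged P"; that is never established.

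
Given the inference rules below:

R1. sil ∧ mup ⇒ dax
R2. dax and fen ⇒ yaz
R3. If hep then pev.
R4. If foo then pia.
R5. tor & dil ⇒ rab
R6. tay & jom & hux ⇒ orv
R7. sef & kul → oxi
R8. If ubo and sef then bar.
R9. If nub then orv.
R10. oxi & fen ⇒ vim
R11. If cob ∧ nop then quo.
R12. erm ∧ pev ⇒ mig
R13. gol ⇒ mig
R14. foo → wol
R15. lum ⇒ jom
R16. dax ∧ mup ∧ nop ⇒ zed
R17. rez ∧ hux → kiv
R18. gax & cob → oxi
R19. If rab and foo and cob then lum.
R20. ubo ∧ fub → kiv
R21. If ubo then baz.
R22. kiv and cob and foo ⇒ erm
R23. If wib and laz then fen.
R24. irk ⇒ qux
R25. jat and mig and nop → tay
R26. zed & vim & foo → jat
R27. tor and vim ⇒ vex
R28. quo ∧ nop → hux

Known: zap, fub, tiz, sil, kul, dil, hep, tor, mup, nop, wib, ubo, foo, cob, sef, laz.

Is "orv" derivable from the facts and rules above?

Yes

dax  (by R1: sil, mup)
pev  (by R3: hep)
rab  (by R5: tor, dil)
oxi  (by R7: sef, kul)
quo  (by R11: cob, nop)
zed  (by R16: dax, mup, nop)
lum  (by R19: rab, foo, cob)
kiv  (by R20: ubo, fub)
erm  (by R22: kiv, cob, foo)
fen  (by R23: wib, laz)
hux  (by R28: quo, nop)
vim  (by R10: oxi, fen)
mig  (by R12: erm, pev)
jom  (by R15: lum)
jat  (by R26: zed, vim, foo)
tay  (by R25: jat, mig, nop)
orv  (by R6: tay, jom, hux)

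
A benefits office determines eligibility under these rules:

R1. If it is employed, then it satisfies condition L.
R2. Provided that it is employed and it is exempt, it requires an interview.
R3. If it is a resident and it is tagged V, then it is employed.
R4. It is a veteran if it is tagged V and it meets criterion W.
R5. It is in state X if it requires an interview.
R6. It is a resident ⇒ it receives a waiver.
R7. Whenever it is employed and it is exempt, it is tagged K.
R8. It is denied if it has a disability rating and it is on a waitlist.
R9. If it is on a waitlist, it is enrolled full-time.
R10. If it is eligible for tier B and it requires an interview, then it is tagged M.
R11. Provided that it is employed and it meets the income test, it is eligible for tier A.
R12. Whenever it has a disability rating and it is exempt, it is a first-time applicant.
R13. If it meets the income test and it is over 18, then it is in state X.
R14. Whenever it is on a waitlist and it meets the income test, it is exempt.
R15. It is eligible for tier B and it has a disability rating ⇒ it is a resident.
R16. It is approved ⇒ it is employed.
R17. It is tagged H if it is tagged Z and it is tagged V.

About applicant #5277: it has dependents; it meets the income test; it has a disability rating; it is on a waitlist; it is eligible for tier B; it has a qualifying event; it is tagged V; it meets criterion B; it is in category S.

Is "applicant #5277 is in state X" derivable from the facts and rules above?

By R14 (it is on a waitlist, it meets the income test): it is exempt.
By R15 (it is eligible for tier B, it has a disability rating): it is a resident.
By R3 (it is a resident, it is tagged V): it is employed.
By R2 (it is employed, it is exempt): it requires an interview.
By R5 (it requires an interview): it is in state X.

Yes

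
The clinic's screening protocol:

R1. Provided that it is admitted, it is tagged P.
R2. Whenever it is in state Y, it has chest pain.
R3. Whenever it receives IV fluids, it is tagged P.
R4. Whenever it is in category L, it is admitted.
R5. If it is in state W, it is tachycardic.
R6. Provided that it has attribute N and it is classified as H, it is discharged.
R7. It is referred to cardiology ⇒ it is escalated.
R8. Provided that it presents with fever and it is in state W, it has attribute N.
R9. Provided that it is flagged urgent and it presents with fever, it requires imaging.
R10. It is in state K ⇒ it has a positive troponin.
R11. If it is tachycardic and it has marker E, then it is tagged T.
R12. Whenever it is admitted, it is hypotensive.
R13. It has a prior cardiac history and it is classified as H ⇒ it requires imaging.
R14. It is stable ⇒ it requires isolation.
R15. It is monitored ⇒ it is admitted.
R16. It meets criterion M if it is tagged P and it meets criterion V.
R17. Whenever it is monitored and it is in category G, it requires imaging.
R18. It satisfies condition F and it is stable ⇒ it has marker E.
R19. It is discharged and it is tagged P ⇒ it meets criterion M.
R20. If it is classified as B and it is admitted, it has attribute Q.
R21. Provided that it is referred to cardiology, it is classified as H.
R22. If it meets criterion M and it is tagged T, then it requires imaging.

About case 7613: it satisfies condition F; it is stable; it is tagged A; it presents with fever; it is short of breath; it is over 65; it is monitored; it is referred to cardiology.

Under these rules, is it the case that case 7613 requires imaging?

No

Forward chaining from the given facts derives: is escalated, requires isolation, is admitted, has marker E, is classified as H, is tagged P, is hypotensive.
Rules concluding "it requires imaging": R9 needs "it is flagged urgent"; R13 needs "it has a prior cardiac history"; R17 needs "it is in category G"; R22 needs "it meets criterion M" — none of these are established.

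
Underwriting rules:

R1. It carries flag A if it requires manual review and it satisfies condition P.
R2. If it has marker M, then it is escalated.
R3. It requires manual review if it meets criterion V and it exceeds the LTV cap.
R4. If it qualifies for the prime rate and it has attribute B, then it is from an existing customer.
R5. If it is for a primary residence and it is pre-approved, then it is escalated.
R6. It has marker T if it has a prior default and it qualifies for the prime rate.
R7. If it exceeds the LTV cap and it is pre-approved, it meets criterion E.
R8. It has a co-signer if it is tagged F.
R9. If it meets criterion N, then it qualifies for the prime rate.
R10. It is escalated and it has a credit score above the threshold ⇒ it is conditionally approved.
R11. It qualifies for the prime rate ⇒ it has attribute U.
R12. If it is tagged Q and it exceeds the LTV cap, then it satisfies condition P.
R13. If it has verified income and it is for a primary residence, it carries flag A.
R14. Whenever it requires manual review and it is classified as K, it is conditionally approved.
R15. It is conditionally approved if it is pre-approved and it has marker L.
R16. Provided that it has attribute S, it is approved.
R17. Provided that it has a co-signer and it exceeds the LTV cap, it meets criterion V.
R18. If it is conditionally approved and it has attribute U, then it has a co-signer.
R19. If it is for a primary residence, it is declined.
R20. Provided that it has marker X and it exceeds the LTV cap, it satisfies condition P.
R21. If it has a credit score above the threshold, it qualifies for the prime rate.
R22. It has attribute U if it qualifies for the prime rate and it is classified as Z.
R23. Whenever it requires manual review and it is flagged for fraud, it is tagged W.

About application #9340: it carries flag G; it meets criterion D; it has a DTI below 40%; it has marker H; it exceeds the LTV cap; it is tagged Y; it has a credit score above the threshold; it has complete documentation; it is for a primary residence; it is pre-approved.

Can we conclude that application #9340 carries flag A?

No

Forward chaining from the given facts derives: is escalated, meets criterion E, is conditionally approved, is declined, qualifies for the prime rate, has attribute U, has a co-signer, meets criterion V, requires manual review.
Rules concluding "it carries flag A": R1 needs "it satisfies condition P"; R13 needs "it has verified income" — none of these are established.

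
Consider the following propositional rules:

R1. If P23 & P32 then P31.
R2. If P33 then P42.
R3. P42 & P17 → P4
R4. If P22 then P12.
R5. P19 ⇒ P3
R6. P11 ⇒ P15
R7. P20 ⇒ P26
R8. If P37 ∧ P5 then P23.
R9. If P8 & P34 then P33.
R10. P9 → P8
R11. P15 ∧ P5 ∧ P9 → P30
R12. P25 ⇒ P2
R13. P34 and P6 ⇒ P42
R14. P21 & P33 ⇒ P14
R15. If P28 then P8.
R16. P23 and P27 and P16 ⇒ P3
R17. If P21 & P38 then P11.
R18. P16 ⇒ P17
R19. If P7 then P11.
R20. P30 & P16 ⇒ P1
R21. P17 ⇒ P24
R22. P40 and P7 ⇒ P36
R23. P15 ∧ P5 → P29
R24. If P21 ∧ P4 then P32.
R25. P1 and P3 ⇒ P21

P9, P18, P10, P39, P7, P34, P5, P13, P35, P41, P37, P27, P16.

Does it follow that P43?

No

Forward chaining from the given facts derives: P23, P8, P3, P17, P11, P24, P15, P33, P30, P1, P29, P21, P42, P4, P14, P32, P31.
No rule has P43 as its conclusion, and it is not among the given facts.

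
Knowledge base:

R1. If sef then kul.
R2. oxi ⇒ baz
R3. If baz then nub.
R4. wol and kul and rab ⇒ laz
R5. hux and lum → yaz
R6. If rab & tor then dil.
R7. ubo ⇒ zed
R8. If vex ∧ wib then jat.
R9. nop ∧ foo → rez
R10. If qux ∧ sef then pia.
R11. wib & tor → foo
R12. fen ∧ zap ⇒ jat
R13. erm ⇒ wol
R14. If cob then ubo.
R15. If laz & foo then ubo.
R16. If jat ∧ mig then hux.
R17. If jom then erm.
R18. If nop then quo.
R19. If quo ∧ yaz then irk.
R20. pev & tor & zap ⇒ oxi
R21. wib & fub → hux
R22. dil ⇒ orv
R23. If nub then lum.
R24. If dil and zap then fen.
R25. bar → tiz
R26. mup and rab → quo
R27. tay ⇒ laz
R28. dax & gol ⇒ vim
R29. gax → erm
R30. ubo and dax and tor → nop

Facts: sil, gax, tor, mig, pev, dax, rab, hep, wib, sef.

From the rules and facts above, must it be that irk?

No

Forward chaining from the given facts derives: kul, dil, foo, orv, erm, wol, laz, ubo, nop, zed, rez, quo.
The only rule concluding irk is R19, which needs yaz; that is never established.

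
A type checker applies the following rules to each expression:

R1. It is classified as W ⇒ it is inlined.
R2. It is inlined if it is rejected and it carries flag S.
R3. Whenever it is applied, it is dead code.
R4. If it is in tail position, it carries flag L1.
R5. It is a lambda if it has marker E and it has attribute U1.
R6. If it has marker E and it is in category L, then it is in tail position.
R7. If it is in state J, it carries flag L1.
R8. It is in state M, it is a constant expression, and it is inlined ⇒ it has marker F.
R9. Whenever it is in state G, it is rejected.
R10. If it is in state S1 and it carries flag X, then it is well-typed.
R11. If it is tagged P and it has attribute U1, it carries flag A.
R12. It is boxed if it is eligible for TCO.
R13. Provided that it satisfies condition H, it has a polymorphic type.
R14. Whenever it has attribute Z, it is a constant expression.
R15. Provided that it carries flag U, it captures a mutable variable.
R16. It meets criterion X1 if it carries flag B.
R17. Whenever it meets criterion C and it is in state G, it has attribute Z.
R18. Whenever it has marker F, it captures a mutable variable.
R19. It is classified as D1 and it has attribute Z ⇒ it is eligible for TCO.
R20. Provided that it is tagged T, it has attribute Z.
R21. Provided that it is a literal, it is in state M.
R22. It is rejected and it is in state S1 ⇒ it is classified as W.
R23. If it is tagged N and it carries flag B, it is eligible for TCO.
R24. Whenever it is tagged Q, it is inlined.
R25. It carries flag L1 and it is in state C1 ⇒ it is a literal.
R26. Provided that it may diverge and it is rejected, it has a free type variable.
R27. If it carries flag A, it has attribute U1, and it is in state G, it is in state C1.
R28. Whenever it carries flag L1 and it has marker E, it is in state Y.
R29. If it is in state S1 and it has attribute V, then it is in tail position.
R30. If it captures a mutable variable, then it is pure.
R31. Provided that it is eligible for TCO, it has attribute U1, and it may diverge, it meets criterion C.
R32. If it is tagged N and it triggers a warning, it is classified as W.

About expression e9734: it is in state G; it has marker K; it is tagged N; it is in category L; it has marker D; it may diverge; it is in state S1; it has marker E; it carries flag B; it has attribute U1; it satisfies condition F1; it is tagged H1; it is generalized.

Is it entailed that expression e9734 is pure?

Forward chaining from the given facts derives: is a lambda, is in tail position, is rejected, meets criterion X1, is classified as W, is eligible for TCO, has a free type variable, meets criterion C, is inlined, carries flag L1, is boxed, has attribute Z, is in state Y, is a constant expression.
The only rule concluding "it is pure" is R30, which needs "it captures a mutable variable"; that is never established.

No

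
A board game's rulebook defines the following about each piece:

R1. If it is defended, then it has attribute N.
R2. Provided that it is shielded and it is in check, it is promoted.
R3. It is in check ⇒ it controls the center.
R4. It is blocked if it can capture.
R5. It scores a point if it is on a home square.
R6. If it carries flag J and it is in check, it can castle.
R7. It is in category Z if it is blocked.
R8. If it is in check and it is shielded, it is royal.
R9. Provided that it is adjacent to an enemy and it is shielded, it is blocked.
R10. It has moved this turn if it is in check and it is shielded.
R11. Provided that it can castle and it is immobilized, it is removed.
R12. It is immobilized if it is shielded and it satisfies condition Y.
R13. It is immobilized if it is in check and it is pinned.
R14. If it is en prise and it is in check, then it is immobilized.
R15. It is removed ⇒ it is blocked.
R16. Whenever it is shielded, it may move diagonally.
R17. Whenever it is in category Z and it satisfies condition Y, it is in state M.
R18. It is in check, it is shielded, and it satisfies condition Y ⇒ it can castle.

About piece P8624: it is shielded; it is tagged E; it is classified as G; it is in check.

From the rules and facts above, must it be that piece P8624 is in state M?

Forward chaining from the given facts derives: is promoted, controls the center, is royal, has moved this turn, may move diagonally.
The only rule concluding "it is in state M" is R17, which needs "it is in category Z"; that is never established.

No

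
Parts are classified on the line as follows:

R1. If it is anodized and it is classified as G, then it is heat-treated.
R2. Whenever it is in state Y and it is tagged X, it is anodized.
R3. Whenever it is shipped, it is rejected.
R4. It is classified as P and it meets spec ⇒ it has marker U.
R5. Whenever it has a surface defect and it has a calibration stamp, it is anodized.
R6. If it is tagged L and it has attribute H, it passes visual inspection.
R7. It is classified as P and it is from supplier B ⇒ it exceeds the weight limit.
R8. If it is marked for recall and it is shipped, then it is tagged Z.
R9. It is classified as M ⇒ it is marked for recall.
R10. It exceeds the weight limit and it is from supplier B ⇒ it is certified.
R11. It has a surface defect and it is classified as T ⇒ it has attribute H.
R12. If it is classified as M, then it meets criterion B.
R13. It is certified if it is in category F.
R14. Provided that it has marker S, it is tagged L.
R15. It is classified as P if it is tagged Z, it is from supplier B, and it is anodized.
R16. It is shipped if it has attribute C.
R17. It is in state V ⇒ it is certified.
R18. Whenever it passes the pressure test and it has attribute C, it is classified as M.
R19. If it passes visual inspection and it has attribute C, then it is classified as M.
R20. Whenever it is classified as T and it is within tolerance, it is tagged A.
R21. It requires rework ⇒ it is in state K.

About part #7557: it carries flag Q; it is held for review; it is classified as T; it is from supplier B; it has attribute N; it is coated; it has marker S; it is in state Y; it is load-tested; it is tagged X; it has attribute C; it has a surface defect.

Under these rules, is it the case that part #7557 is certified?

By R2 (it is in state Y, it is tagged X): it is anodized.
By R11 (it has a surface defect, it is classified as T): it has attribute H.
By R14 (it has marker S): it is tagged L.
By R16 (it has attribute C): it is shipped.
By R6 (it is tagged L, it has attribute H): it passes visual inspection.
By R19 (it passes visual inspection, it has attribute C): it is classified as M.
By R9 (it is classified as M): it is marked for recall.
By R8 (it is marked for recall, it is shipped): it is tagged Z.
By R15 (it is tagged Z, it is from supplier B, it is anodized): it is classified as P.
By R7 (it is classified as P, it is from supplier B): it exceeds the weight limit.
By R10 (it exceeds the weight limit, it is from supplier B): it is certified.

Yes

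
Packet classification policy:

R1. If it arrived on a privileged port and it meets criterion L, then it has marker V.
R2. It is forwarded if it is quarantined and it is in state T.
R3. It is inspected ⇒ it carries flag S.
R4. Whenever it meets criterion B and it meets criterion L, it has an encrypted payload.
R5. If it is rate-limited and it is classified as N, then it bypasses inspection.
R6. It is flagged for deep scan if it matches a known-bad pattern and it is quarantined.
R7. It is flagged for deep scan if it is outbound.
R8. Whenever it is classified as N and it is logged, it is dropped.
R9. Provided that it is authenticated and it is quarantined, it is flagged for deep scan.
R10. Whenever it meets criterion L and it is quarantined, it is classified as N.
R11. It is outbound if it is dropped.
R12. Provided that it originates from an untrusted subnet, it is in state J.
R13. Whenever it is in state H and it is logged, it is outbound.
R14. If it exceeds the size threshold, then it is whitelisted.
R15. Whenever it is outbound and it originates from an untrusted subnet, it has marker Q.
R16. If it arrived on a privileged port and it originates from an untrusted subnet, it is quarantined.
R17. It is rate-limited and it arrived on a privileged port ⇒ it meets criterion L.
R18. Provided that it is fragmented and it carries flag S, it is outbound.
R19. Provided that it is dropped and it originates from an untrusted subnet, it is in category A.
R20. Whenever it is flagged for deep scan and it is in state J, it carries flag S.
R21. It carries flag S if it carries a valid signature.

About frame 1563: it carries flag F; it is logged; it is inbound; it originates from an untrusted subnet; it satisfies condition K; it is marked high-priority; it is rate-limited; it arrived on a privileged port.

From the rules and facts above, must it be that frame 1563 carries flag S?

Yes

By R12 (it originates from an untrusted subnet): it is in state J.
By R16 (it arrived on a privileged port, it originates from an untrusted subnet): it is quarantined.
By R17 (it is rate-limited, it arrived on a privileged port): it meets criterion L.
By R10 (it meets criterion L, it is quarantined): it is classified as N.
By R8 (it is classified as N, it is logged): it is dropped.
By R11 (it is dropped): it is outbound.
By R7 (it is outbound): it is flagged for deep scan.
By R20 (it is flagged for deep scan, it is in state J): it carries flag S.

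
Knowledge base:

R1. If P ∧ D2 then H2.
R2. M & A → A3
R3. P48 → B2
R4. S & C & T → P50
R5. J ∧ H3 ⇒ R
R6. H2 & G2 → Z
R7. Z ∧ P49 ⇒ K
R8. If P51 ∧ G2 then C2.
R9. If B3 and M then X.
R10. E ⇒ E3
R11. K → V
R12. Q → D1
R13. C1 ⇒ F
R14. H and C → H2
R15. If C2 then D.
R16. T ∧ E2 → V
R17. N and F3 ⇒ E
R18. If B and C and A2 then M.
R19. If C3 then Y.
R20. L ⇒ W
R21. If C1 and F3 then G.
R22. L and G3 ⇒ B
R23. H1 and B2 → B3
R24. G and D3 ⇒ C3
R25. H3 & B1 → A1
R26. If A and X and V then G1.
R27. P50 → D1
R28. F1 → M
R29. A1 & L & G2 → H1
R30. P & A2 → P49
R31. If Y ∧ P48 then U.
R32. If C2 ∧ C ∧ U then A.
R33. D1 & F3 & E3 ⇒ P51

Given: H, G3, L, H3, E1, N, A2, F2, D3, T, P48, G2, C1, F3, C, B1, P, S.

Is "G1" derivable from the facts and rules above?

B2  (by R3: P48)
P50  (by R4: S, C, T)
H2  (by R14: H, C)
E  (by R17: N, F3)
G  (by R21: C1, F3)
B  (by R22: L, G3)
C3  (by R24: G, D3)
A1  (by R25: H3, B1)
D1  (by R27: P50)
H1  (by R29: A1, L, G2)
P49  (by R30: P, A2)
Z  (by R6: H2, G2)
K  (by R7: Z, P49)
E3  (by R10: E)
V  (by R11: K)
M  (by R18: B, C, A2)
Y  (by R19: C3)
B3  (by R23: H1, B2)
U  (by R31: Y, P48)
P51  (by R33: D1, F3, E3)
C2  (by R8: P51, G2)
X  (by R9: B3, M)
A  (by R32: C2, C, U)
G1  (by R26: A, X, V)

Yes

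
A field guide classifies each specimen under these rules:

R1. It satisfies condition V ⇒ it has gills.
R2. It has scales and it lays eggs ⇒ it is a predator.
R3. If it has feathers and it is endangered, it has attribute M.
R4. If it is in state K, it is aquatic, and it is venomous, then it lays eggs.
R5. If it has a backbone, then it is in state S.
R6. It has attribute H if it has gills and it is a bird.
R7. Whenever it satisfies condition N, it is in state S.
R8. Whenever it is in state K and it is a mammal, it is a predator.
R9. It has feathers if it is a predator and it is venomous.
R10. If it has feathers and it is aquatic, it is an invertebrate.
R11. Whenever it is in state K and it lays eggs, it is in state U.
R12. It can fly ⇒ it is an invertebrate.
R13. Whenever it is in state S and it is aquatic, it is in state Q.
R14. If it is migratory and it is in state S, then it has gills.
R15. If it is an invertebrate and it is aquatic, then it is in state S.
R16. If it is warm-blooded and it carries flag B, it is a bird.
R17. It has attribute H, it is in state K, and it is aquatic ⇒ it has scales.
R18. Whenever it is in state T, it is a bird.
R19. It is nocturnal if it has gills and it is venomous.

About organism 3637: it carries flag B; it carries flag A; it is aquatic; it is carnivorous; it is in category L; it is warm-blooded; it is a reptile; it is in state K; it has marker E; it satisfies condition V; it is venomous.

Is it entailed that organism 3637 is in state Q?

By R1 (it satisfies condition V): it has gills.
By R4 (it is in state K, it is aquatic, it is venomous): it lays eggs.
By R16 (it is warm-blooded, it carries flag B): it is a bird.
By R6 (it has gills, it is a bird): it has attribute H.
By R17 (it has attribute H, it is in state K, it is aquatic): it has scales.
By R2 (it has scales, it lays eggs): it is a predator.
By R9 (it is a predator, it is venomous): it has feathers.
By R10 (it has feathers, it is aquatic): it is an invertebrate.
By R15 (it is an invertebrate, it is aquatic): it is in state S.
By R13 (it is in state S, it is aquatic): it is in state Q.

Yes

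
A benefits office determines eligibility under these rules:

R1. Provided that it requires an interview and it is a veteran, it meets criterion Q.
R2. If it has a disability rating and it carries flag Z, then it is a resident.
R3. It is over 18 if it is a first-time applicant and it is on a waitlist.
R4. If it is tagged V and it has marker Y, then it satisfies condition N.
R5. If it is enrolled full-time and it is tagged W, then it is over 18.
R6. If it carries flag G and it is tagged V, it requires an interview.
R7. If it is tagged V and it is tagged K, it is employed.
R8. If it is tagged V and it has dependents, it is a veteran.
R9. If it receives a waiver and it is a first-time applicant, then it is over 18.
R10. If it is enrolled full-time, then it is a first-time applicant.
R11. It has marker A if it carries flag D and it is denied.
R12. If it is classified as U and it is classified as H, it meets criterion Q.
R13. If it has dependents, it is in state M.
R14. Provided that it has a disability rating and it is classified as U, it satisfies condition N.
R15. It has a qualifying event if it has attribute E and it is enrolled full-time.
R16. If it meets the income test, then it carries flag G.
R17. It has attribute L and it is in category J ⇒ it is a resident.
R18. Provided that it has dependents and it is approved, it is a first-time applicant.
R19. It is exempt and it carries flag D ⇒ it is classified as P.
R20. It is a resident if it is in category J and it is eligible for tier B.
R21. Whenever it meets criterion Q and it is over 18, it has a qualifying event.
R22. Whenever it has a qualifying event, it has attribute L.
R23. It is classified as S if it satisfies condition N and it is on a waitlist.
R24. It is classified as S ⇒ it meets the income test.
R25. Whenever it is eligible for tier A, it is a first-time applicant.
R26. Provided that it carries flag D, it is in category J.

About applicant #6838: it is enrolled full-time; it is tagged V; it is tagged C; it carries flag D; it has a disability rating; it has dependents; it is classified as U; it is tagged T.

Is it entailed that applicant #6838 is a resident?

No

Forward chaining from the given facts derives: is a veteran, is a first-time applicant, is in state M, satisfies condition N, is in category J.
Rules concluding "it is a resident": R2 needs "it carries flag Z"; R17 needs "it has attribute L"; R20 needs "it is eligible for tier B" — none of these are established.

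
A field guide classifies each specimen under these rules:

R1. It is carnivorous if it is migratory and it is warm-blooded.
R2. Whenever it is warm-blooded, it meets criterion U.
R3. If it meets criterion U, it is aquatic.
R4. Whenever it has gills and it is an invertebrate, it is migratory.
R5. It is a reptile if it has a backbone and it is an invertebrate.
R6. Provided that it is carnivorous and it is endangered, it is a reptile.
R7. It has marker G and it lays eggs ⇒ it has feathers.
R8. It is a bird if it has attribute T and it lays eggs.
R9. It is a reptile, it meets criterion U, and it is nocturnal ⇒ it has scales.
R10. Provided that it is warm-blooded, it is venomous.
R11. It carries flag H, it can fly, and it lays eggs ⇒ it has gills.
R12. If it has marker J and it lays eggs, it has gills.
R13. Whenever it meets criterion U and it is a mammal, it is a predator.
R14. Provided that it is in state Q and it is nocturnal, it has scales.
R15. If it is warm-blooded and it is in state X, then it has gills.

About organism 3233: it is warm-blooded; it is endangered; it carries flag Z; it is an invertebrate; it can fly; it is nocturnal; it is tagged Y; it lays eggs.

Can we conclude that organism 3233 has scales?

No

Forward chaining from the given facts derives: meets criterion U, is aquatic, is venomous.
Rules concluding "it has scales": R9 needs "it is a reptile"; R14 needs "it is in state Q" — none of these are established.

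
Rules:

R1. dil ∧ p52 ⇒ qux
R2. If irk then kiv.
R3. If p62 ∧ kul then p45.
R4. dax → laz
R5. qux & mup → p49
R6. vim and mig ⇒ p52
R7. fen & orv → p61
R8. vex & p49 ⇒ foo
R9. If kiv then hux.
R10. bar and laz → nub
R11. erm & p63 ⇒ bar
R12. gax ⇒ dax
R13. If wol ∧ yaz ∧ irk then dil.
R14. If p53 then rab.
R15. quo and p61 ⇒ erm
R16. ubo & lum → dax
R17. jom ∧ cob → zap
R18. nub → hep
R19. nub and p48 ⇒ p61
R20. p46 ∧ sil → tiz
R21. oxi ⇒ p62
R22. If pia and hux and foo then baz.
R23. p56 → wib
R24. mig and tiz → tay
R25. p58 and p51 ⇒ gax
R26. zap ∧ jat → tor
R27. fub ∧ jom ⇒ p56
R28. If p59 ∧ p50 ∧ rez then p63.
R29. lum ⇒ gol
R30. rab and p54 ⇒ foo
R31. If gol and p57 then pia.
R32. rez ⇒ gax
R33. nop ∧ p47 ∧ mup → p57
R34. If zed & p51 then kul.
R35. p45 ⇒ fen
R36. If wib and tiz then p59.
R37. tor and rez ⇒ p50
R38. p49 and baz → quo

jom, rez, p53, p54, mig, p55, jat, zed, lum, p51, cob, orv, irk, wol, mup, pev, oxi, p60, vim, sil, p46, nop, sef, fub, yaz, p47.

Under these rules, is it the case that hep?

kiv  (by R2: irk)
p52  (by R6: vim, mig)
hux  (by R9: kiv)
dil  (by R13: wol, yaz, irk)
rab  (by R14: p53)
zap  (by R17: jom, cob)
tiz  (by R20: p46, sil)
p62  (by R21: oxi)
tor  (by R26: zap, jat)
p56  (by R27: fub, jom)
gol  (by R29: lum)
foo  (by R30: rab, p54)
gax  (by R32: rez)
p57  (by R33: nop, p47, mup)
kul  (by R34: zed, p51)
p50  (by R37: tor, rez)
qux  (by R1: dil, p52)
p45  (by R3: p62, kul)
p49  (by R5: qux, mup)
dax  (by R12: gax)
wib  (by R23: p56)
pia  (by R31: gol, p57)
fen  (by R35: p45)
p59  (by R36: wib, tiz)
laz  (by R4: dax)
p61  (by R7: fen, orv)
baz  (by R22: pia, hux, foo)
p63  (by R28: p59, p50, rez)
quo  (by R38: p49, baz)
erm  (by R15: quo, p61)
bar  (by R11: erm, p63)
nub  (by R10: bar, laz)
hep  (by R18: nub)

Yes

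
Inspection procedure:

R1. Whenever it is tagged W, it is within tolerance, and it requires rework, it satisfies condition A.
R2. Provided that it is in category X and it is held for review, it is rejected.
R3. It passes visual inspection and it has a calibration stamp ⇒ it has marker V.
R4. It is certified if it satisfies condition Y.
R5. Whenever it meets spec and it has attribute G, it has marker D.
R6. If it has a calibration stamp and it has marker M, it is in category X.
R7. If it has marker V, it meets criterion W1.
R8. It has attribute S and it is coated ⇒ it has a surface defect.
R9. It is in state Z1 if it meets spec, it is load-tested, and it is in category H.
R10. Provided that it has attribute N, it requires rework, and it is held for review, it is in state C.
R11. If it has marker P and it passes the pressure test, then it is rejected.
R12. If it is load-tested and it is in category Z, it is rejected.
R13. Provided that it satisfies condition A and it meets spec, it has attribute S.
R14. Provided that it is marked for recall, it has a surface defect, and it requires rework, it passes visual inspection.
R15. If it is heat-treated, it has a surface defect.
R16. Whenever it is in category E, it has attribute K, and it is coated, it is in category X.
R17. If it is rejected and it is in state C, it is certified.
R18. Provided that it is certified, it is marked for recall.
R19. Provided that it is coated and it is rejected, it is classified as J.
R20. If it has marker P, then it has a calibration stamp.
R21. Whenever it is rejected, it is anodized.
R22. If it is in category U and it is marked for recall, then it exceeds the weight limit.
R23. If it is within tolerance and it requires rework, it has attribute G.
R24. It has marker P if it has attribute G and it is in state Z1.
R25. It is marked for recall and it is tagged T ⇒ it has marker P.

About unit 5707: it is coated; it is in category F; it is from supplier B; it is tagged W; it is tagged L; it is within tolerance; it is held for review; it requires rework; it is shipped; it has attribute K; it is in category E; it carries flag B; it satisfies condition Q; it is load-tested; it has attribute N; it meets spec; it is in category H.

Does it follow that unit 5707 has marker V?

Yes

By R1 (it is tagged W, it is within tolerance, it requires rework): it satisfies condition A.
By R9 (it meets spec, it is load-tested, it is in category H): it is in state Z1.
By R10 (it has attribute N, it requires rework, it is held for review): it is in state C.
By R13 (it satisfies condition A, it meets spec): it has attribute S.
By R16 (it is in category E, it has attribute K, it is coated): it is in category X.
By R23 (it is within tolerance, it requires rework): it has attribute G.
By R24 (it has attribute G, it is in state Z1): it has marker P.
By R2 (it is in category X, it is held for review): it is rejected.
By R8 (it has attribute S, it is coated): it has a surface defect.
By R17 (it is rejected, it is in state C): it is certified.
By R18 (it is certified): it is marked for recall.
By R20 (it has marker P): it has a calibration stamp.
By R14 (it is marked for recall, it has a surface defect, it requires rework): it passes visual inspection.
By R3 (it passes visual inspection, it has a calibration stamp): it has marker V.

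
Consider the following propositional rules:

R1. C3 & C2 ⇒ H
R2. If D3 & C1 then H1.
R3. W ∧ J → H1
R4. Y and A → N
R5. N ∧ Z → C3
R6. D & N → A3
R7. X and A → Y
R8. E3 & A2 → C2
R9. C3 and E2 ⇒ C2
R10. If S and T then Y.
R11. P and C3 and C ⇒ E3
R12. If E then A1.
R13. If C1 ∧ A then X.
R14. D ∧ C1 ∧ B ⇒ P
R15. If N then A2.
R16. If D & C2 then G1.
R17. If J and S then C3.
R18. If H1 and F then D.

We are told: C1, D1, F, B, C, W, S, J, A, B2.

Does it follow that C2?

H1  (by R3: W, J)
X  (by R13: C1, A)
C3  (by R17: J, S)
D  (by R18: H1, F)
Y  (by R7: X, A)
P  (by R14: D, C1, B)
N  (by R4: Y, A)
E3  (by R11: P, C3, C)
A2  (by R15: N)
C2  (by R8: E3, A2)

Yes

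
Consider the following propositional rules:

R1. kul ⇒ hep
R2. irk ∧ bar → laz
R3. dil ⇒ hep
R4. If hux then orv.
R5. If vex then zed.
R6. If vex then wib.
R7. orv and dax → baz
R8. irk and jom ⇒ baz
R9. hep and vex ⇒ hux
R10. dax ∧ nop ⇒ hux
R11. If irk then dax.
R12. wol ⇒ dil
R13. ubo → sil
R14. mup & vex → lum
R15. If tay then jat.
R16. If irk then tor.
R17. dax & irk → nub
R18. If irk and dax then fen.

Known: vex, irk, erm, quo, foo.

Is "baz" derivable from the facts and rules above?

No

Forward chaining from the given facts derives: zed, wib, dax, tor, nub, fen.
Rules concluding baz: R7 needs orv; R8 needs jom — none of these are established.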